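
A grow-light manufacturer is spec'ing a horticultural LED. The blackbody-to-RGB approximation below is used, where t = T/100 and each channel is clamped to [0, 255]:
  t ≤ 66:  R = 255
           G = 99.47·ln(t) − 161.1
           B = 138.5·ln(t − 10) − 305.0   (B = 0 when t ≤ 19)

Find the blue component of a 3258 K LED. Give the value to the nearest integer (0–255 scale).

127

t = 3258/100 = 32.58; the t ≤ 66 branch applies.
B = 138.5·ln(32.58 − 10) − 305.0 = 138.5·ln 22.58 − 305.0 = 138.5·3.1171 − 305.0 = 126.713.
Rounded: 127.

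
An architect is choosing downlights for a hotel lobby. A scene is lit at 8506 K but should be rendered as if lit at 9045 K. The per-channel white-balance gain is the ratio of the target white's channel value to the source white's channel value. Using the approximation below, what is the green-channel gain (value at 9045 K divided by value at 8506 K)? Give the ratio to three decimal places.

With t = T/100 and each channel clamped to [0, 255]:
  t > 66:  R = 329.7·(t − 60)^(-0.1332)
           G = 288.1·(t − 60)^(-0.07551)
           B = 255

0.985

At 8506 K (t = 85.06):
  G = 288.1·(85.06 − 60)^(-0.07551) = 288.1·25.06^(-0.07551) = 288.1·0.78408 = 225.895.
At 9045 K (t = 90.45):
  G = 288.1·(90.45 − 60)^(-0.07551) = 288.1·30.45^(-0.07551) = 288.1·0.77263 = 222.596.
Gain = 222.596 / 225.895 = 0.9854 → 0.985.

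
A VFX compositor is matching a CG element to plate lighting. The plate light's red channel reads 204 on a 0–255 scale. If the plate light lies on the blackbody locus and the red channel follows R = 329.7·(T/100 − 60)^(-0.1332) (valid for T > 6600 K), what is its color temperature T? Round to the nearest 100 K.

9700 K

(t − 60)^(-0.1332) = 204/329.7 = 0.61874.
t − 60 = 0.61874^(1/-0.1332) = 0.61874^(-7.508) = 36.748, so t = 96.748.
T = 100·t = 9675 K → 9700 K to the nearest 100 K.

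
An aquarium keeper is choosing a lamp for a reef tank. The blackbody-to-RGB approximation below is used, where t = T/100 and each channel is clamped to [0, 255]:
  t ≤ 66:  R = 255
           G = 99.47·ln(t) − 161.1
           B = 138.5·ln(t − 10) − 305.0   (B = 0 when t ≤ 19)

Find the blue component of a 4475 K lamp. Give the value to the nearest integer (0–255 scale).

t = 4475/100 = 44.75; the t ≤ 66 branch applies.
B = 138.5·ln(44.75 − 10) − 305.0 = 138.5·ln 34.75 − 305.0 = 138.5·3.5482 − 305.0 = 186.423.
Rounded: 186.

186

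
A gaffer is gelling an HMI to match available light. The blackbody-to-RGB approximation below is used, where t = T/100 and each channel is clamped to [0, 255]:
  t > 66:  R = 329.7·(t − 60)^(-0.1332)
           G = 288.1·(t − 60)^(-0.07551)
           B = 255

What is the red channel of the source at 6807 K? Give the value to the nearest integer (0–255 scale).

250

t = 6807/100 = 68.07; the t > 66 branch applies.
R = 329.7·(68.07 − 60)^(-0.1332) = 329.7·8.07^(-0.1332) = 329.7·0.75719 = 249.645.
Rounded: 250.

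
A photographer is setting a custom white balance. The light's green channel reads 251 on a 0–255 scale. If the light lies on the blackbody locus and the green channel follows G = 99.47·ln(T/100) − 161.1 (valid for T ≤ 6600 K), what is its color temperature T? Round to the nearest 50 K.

ln t = (251 + 161.1) / 99.47 = 4.1430.
t = e^4.1430 = 62.989.
T = 100·t = 6299 K → 6300 K to the nearest 50 K.

6300 K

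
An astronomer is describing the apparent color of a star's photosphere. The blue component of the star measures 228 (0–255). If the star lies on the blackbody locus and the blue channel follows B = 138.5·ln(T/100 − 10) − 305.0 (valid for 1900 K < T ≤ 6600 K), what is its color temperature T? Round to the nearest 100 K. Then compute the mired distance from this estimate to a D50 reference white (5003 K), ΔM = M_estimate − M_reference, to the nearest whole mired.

ln(t − 10) = (228 + 305.0) / 138.5 = 3.8484.
t − 10 = e^3.8484 = 46.917, so t = 56.917.
T = 100·t = 5692 K → 5700 K to the nearest 100 K.
M_estimate = 10⁶/5700 = 175.44; M_reference = 10⁶/5003 = 199.88.
ΔM = 175.44 − 199.88 = -24.44 → -24 mireds.

-24 mireds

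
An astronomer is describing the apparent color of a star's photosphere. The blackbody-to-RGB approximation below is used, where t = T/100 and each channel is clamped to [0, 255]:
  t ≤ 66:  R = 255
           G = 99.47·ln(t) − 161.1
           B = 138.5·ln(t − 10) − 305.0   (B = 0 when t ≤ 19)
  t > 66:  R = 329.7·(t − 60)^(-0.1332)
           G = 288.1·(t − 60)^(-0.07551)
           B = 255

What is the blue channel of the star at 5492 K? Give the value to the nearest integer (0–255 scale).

t = 5492/100 = 54.92; the t ≤ 66 branch applies.
B = 138.5·ln(54.92 − 10) − 305.0 = 138.5·ln 44.92 − 305.0 = 138.5·3.8049 − 305.0 = 221.976.
Rounded: 222.

222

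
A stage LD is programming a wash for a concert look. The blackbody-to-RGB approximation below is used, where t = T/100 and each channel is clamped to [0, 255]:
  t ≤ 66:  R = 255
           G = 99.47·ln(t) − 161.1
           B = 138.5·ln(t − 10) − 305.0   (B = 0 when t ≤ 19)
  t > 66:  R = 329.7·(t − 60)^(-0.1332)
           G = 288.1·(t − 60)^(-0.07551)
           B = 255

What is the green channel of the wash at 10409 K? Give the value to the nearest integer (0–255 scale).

t = 10409/100 = 104.09; the t > 66 branch applies.
G = 288.1·(104.09 − 60)^(-0.07551) = 288.1·44.09^(-0.07551) = 288.1·0.75134 = 216.461.
Rounded: 216.

216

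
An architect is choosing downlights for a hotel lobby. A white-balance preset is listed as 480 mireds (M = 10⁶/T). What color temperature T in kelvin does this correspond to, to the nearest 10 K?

T = 10⁶ / 480 = 2083.33 K → 2080 K.

2080 K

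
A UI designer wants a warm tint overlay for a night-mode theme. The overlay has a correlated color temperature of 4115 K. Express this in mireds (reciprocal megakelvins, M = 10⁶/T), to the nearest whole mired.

243 mireds

M = 10⁶ / 4115 = 243.013 → 243 mireds.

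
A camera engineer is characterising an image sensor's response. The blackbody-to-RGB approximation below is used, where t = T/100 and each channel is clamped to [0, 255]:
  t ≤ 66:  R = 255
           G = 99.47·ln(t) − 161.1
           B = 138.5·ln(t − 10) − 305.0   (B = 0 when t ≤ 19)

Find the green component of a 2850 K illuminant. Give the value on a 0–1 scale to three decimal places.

0.675

t = 2850/100 = 28.5; the t ≤ 66 branch applies.
G = 99.47·ln 28.5 − 161.1 = 99.47·3.3499 − 161.1 = 172.115.
On a 0–1 scale: 172.115/255 = 0.6750 → 0.675.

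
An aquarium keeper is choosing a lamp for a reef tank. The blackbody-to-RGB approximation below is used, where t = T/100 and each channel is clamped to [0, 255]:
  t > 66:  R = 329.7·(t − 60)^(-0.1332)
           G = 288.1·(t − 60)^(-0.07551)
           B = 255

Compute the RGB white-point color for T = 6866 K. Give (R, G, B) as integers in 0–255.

t = 6866/100 = 68.66; the t > 66 branch applies.
R = 329.7·(68.66 − 60)^(-0.1332) = 329.7·8.66^(-0.1332) = 329.7·0.75011 = 247.310.
G = 288.1·(68.66 − 60)^(-0.07551) = 288.1·8.66^(-0.07551) = 288.1·0.84959 = 244.766.
B = 255 by definition for t > 66.
Rounded: (247, 245, 255).

(247, 245, 255)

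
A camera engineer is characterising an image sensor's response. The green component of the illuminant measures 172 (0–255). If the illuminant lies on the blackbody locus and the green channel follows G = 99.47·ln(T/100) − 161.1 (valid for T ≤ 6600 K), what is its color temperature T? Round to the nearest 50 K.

2850 K

ln t = (172 + 161.1) / 99.47 = 3.3487.
t = e^3.3487 = 28.467.
T = 100·t = 2847 K → 2850 K to the nearest 50 K.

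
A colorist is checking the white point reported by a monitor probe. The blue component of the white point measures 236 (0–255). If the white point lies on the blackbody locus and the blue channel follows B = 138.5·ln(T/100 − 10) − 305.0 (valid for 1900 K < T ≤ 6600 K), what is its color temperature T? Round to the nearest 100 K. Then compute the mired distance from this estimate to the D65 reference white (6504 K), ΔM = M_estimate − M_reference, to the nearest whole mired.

+13 mireds

ln(t − 10) = (236 + 305.0) / 138.5 = 3.9061.
t − 10 = e^3.9061 = 49.707, so t = 59.707.
T = 100·t = 5971 K → 6000 K to the nearest 100 K.
M_estimate = 10⁶/6000 = 166.67; M_reference = 10⁶/6504 = 153.75.
ΔM = 166.67 − 153.75 = 12.92 → +13 mireds.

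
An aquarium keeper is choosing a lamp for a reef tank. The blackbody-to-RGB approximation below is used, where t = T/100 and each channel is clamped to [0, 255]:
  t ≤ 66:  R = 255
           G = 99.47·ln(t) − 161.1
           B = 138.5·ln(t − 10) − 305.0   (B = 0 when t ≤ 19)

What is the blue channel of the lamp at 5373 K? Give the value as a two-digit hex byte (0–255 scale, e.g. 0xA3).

t = 5373/100 = 53.73; the t ≤ 66 branch applies.
B = 138.5·ln(53.73 − 10) − 305.0 = 138.5·ln 43.73 − 305.0 = 138.5·3.7780 − 305.0 = 218.258.
Rounded: 218; in hex, 0xDA.

0xDA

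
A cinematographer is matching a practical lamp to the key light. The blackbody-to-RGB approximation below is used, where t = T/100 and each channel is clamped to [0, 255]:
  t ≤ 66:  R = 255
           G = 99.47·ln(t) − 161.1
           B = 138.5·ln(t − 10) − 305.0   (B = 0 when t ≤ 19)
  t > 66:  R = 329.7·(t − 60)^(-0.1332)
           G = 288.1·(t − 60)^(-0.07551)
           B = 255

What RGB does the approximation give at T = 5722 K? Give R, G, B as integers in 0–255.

R=255, G=241, B=229

t = 5722/100 = 57.22; the t ≤ 66 branch applies.
R = 255 by definition for t ≤ 66.
G = 99.47·ln 57.22 − 161.1 = 99.47·4.0469 − 161.1 = 241.445.
B = 138.5·ln(57.22 − 10) − 305.0 = 138.5·ln 47.22 − 305.0 = 138.5·3.8548 − 305.0 = 228.892.
Rounded: (255, 241, 229).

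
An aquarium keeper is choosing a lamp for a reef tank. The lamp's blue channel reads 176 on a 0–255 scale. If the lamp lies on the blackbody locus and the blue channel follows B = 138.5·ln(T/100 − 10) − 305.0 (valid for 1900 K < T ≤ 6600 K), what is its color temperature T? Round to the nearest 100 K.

ln(t − 10) = (176 + 305.0) / 138.5 = 3.4729.
t − 10 = e^3.4729 = 32.231, so t = 42.231.
T = 100·t = 4223 K → 4200 K to the nearest 100 K.

4200 K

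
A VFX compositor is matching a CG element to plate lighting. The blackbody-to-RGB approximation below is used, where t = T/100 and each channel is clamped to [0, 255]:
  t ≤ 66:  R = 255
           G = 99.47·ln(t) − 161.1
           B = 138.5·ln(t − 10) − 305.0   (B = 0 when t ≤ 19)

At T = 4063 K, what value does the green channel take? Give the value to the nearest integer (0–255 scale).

207

t = 4063/100 = 40.63; the t ≤ 66 branch applies.
G = 99.47·ln 40.63 − 161.1 = 99.47·3.7045 − 161.1 = 207.387.
Rounded: 207.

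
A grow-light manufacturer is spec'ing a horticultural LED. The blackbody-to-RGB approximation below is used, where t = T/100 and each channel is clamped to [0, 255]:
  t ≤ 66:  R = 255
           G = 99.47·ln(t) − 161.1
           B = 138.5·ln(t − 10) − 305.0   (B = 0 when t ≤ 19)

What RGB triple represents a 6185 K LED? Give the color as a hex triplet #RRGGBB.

#FFF9F2

t = 6185/100 = 61.85; the t ≤ 66 branch applies.
R = 255 by definition for t ≤ 66.
G = 99.47·ln 61.85 − 161.1 = 99.47·4.1247 − 161.1 = 249.185.
B = 138.5·ln(61.85 − 10) − 305.0 = 138.5·ln 51.85 − 305.0 = 138.5·3.9484 − 305.0 = 241.847.
Rounded: (255, 249, 242).
In hex: #FFF9F2.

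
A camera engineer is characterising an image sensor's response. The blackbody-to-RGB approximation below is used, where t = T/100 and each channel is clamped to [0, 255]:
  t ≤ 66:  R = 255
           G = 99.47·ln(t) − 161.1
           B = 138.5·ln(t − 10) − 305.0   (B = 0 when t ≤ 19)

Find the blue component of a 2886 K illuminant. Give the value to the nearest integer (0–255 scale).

102

t = 2886/100 = 28.86; the t ≤ 66 branch applies.
B = 138.5·ln(28.86 − 10) − 305.0 = 138.5·ln 18.86 − 305.0 = 138.5·2.9370 − 305.0 = 101.780.
Rounded: 102.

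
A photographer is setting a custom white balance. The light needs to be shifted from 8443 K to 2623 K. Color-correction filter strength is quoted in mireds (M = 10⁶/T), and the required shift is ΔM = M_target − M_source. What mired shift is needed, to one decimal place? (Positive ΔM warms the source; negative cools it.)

+262.8 mireds

M_source = 10⁶/8443 = 118.441; M_target = 10⁶/2623 = 381.243.
ΔM = 381.243 − 118.441 = 262.802 → +262.8 mireds, a warming shift.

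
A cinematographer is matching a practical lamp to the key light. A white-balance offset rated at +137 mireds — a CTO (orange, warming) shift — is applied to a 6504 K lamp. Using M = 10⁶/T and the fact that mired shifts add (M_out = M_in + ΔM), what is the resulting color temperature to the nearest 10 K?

3440 K

M_in = 10⁶/6504 = 153.75 mireds.
M_out = 153.75 + (+137) = 290.75 mireds.
T_out = 10⁶/290.75 = 3439.4 K → 3440 K.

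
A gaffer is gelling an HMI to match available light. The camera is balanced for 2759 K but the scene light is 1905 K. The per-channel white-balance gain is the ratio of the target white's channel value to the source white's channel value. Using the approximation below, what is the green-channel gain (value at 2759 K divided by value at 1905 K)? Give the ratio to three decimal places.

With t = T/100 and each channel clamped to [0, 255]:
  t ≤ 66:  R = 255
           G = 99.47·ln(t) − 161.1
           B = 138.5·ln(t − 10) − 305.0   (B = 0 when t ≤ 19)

At 1905 K (t = 19.05):
  G = 99.47·ln 19.05 − 161.1 = 99.47·2.9471 − 161.1 = 132.045.
At 2759 K (t = 27.59):
  G = 99.47·ln 27.59 − 161.1 = 99.47·3.3175 − 161.1 = 168.887.
Gain = 168.887 / 132.045 = 1.2790 → 1.279.

1.279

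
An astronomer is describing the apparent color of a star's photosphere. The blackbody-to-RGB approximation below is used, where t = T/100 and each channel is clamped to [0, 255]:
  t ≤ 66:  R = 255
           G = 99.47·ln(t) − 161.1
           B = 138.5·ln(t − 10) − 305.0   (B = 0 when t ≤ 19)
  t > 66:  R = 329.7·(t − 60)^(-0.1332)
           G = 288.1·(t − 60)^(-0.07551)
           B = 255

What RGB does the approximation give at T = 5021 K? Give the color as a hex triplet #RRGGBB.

#FFE4CF

t = 5021/100 = 50.21; the t ≤ 66 branch applies.
R = 255 by definition for t ≤ 66.
G = 99.47·ln 50.21 − 161.1 = 99.47·3.9162 − 161.1 = 228.446.
B = 138.5·ln(50.21 − 10) − 305.0 = 138.5·ln 40.21 − 305.0 = 138.5·3.6941 − 305.0 = 206.635.
Rounded: (255, 228, 207).
In hex: #FFE4CF.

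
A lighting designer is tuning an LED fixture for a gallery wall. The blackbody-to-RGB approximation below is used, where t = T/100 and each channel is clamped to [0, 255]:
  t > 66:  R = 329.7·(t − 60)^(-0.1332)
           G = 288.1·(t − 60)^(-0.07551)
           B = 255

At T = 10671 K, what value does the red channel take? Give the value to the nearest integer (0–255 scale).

t = 10671/100 = 106.71; the t > 66 branch applies.
R = 329.7·(106.71 − 60)^(-0.1332) = 329.7·46.71^(-0.1332) = 329.7·0.59929 = 197.585.
Rounded: 198.

198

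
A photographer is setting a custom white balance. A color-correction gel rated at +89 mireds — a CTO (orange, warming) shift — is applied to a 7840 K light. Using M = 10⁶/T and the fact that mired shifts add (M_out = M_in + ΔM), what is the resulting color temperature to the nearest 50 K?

M_in = 10⁶/7840 = 127.55 mireds.
M_out = 127.55 + (+89) = 216.55 mireds.
T_out = 10⁶/216.55 = 4617.8 K → 4600 K.

4600 K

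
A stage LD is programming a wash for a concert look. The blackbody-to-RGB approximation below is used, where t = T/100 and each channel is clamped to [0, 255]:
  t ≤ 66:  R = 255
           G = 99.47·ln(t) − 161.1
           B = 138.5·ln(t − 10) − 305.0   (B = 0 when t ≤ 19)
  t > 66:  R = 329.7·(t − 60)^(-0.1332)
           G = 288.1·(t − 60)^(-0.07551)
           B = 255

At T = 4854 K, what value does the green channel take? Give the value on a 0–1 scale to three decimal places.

0.883

t = 4854/100 = 48.54; the t ≤ 66 branch applies.
G = 99.47·ln 48.54 − 161.1 = 99.47·3.8824 − 161.1 = 225.081.
On a 0–1 scale: 225.081/255 = 0.8827 → 0.883.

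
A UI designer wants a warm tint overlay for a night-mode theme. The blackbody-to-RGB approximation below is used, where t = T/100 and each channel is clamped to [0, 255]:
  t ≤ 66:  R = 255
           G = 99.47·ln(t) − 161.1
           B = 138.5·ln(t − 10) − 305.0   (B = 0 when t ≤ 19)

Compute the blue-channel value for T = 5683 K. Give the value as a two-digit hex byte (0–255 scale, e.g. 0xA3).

0xE4

t = 5683/100 = 56.83; the t ≤ 66 branch applies.
B = 138.5·ln(56.83 − 10) − 305.0 = 138.5·ln 46.83 − 305.0 = 138.5·3.8465 − 305.0 = 227.744.
Rounded: 228; in hex, 0xE4.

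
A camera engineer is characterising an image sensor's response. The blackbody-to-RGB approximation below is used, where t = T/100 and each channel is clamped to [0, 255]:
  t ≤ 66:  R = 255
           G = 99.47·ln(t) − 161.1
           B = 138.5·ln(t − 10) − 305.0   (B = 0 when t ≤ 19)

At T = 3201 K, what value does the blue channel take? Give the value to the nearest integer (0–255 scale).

t = 3201/100 = 32.01; the t ≤ 66 branch applies.
B = 138.5·ln(32.01 − 10) − 305.0 = 138.5·ln 22.01 − 305.0 = 138.5·3.0915 − 305.0 = 123.172.
Rounded: 123.

123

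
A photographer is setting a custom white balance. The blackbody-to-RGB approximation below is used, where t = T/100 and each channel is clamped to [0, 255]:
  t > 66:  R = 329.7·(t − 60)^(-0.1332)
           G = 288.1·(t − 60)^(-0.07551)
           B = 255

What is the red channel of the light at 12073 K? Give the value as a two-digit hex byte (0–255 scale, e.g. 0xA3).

t = 12073/100 = 120.73; the t > 66 branch applies.
R = 329.7·(120.73 − 60)^(-0.1332) = 329.7·60.73^(-0.1332) = 329.7·0.57870 = 190.796.
Rounded: 191; in hex, 0xBF.

0xBF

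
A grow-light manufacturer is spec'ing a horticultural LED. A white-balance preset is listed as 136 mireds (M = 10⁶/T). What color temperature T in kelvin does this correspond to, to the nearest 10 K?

7350 K

T = 10⁶ / 136 = 7352.94 K → 7350 K.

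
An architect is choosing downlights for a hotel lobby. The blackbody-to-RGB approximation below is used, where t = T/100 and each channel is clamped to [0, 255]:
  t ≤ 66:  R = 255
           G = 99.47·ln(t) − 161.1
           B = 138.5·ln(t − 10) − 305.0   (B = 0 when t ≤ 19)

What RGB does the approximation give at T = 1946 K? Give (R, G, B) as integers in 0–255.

(255, 134, 6)

t = 1946/100 = 19.46; the t ≤ 66 branch applies.
R = 255 by definition for t ≤ 66.
G = 99.47·ln 19.46 − 161.1 = 99.47·2.9684 − 161.1 = 134.163.
B = 138.5·ln(19.46 − 10) − 305.0 = 138.5·ln 9.46 − 305.0 = 138.5·2.2471 − 305.0 = 6.220.
Rounded: (255, 134, 6).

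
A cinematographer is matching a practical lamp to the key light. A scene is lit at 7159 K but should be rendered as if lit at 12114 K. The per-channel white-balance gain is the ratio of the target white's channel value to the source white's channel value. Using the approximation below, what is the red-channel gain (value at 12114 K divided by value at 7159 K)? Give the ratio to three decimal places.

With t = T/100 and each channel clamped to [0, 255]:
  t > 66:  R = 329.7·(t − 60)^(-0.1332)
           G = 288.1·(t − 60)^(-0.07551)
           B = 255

0.801

At 7159 K (t = 71.59):
  R = 329.7·(71.59 − 60)^(-0.1332) = 329.7·11.59^(-0.1332) = 329.7·0.72155 = 237.894.
At 12114 K (t = 121.14):
  R = 329.7·(121.14 − 60)^(-0.1332) = 329.7·61.14^(-0.1332) = 329.7·0.57818 = 190.625.
Gain = 190.625 / 237.894 = 0.8013 → 0.801.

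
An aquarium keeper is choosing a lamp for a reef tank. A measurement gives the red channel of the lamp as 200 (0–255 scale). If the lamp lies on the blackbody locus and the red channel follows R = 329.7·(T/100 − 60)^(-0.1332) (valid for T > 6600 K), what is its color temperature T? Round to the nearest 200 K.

10200 K

(t − 60)^(-0.1332) = 200/329.7 = 0.60661.
t − 60 = 0.60661^(1/-0.1332) = 0.60661^(-7.508) = 42.638, so t = 102.638.
T = 100·t = 10264 K → 10200 K to the nearest 200 K.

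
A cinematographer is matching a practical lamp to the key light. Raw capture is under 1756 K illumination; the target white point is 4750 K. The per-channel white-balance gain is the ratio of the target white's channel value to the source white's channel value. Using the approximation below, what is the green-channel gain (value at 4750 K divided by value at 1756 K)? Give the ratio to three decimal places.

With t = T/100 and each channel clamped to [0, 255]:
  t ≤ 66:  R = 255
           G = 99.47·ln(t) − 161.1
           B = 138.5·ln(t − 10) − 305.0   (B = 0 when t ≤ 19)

At 1756 K (t = 17.56):
  G = 99.47·ln 17.56 − 161.1 = 99.47·2.8656 − 161.1 = 123.944.
At 4750 K (t = 47.5):
  G = 99.47·ln 47.5 − 161.1 = 99.47·3.8607 − 161.1 = 222.927.
Gain = 222.927 / 123.944 = 1.7986 → 1.799.

1.799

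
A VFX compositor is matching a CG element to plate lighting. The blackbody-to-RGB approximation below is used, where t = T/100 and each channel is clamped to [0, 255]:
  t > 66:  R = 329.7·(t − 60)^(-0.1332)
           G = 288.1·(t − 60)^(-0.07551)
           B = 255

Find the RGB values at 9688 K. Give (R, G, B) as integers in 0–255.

t = 9688/100 = 96.88; the t > 66 branch applies.
R = 329.7·(96.88 − 60)^(-0.1332) = 329.7·36.88^(-0.1332) = 329.7·0.61845 = 203.902.
G = 288.1·(96.88 − 60)^(-0.07551) = 288.1·36.88^(-0.07551) = 288.1·0.76154 = 219.399.
B = 255 by definition for t > 66.
Rounded: (204, 219, 255).

(204, 219, 255)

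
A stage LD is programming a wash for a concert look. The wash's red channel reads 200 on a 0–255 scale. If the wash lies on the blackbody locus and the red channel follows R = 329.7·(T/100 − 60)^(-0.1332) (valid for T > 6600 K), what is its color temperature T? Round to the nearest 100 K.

10300 K

(t − 60)^(-0.1332) = 200/329.7 = 0.60661.
t − 60 = 0.60661^(1/-0.1332) = 0.60661^(-7.508) = 42.638, so t = 102.638.
T = 100·t = 10264 K → 10300 K to the nearest 100 K.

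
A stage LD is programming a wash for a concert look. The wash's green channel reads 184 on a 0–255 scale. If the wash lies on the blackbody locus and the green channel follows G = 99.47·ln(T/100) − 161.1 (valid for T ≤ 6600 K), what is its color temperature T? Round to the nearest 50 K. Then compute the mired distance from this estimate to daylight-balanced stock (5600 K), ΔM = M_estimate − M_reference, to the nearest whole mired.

+134 mireds

ln t = (184 + 161.1) / 99.47 = 3.4694.
t = e^3.4694 = 32.117.
T = 100·t = 3212 K → 3200 K to the nearest 50 K.
M_estimate = 10⁶/3200 = 312.50; M_reference = 10⁶/5600 = 178.57.
ΔM = 312.50 − 178.57 = 133.93 → +134 mireds.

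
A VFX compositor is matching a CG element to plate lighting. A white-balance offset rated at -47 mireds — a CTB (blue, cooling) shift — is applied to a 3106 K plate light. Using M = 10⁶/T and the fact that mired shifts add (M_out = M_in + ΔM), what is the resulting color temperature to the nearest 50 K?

M_in = 10⁶/3106 = 321.96 mireds.
M_out = 321.96 + (-47) = 274.96 mireds.
T_out = 10⁶/274.96 = 3636.9 K → 3650 K.

3650 K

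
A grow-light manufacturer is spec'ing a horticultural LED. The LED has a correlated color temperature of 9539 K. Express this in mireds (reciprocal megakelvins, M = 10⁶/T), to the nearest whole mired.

105 mireds

M = 10⁶ / 9539 = 104.833 → 105 mireds.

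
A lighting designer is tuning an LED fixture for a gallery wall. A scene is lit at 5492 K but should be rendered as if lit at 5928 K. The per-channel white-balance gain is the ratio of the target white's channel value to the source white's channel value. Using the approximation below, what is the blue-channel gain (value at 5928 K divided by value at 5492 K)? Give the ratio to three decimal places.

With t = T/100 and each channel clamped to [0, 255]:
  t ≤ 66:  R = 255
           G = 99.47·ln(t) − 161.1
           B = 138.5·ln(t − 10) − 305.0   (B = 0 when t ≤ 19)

1.058

At 5492 K (t = 54.92):
  B = 138.5·ln(54.92 − 10) − 305.0 = 138.5·ln 44.92 − 305.0 = 138.5·3.8049 − 305.0 = 221.976.
At 5928 K (t = 59.28):
  B = 138.5·ln(59.28 − 10) − 305.0 = 138.5·ln 49.28 − 305.0 = 138.5·3.8975 − 305.0 = 234.806.
Gain = 234.806 / 221.976 = 1.0578 → 1.058.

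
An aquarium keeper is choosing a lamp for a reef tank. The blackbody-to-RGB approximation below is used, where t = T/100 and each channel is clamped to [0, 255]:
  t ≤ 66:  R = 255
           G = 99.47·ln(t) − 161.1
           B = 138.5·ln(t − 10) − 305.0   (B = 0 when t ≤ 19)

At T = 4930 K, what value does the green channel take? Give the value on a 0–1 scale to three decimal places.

t = 4930/100 = 49.3; the t ≤ 66 branch applies.
G = 99.47·ln 49.3 − 161.1 = 99.47·3.8979 − 161.1 = 226.627.
On a 0–1 scale: 226.627/255 = 0.8887 → 0.889.

0.889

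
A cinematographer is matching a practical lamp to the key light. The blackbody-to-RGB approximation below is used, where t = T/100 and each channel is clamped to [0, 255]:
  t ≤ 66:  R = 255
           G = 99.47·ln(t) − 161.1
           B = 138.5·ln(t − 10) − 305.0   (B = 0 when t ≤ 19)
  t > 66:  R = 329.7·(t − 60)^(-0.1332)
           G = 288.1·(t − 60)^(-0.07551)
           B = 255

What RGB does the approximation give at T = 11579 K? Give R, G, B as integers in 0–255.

t = 11579/100 = 115.79; the t > 66 branch applies.
R = 329.7·(115.79 − 60)^(-0.1332) = 329.7·55.79^(-0.1332) = 329.7·0.58527 = 192.965.
G = 288.1·(115.79 − 60)^(-0.07551) = 288.1·55.79^(-0.07551) = 288.1·0.73810 = 212.648.
B = 255 by definition for t > 66.
Rounded: (193, 213, 255).

R=193, G=213, B=255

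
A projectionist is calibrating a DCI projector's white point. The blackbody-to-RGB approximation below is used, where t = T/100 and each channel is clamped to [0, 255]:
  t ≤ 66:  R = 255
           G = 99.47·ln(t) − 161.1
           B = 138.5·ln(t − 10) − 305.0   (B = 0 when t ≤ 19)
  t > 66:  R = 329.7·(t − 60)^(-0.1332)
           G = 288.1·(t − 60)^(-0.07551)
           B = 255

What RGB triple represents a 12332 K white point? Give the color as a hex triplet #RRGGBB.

#BED3FF

t = 12332/100 = 123.32; the t > 66 branch applies.
R = 329.7·(123.32 − 60)^(-0.1332) = 329.7·63.32^(-0.1332) = 329.7·0.57549 = 189.738.
G = 288.1·(123.32 − 60)^(-0.07551) = 288.1·63.32^(-0.07551) = 288.1·0.73108 = 210.625.
B = 255 by definition for t > 66.
Rounded: (190, 211, 255).
In hex: #BED3FF.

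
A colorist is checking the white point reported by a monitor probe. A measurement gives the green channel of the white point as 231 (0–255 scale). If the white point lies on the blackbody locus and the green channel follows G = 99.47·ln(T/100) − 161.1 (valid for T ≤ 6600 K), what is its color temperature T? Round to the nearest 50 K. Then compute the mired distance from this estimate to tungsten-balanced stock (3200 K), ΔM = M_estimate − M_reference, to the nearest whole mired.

ln t = (231 + 161.1) / 99.47 = 3.9419.
t = e^3.9419 = 51.516.
T = 100·t = 5152 K → 5150 K to the nearest 50 K.
M_estimate = 10⁶/5150 = 194.17; M_reference = 10⁶/3200 = 312.50.
ΔM = 194.17 − 312.50 = -118.33 → -118 mireds.

-118 mireds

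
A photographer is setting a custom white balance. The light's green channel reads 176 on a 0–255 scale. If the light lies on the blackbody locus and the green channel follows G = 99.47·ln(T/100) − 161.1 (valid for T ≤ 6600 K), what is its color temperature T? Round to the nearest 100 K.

3000 K

ln t = (176 + 161.1) / 99.47 = 3.3890.
t = e^3.3890 = 29.635.
T = 100·t = 2964 K → 3000 K to the nearest 100 K.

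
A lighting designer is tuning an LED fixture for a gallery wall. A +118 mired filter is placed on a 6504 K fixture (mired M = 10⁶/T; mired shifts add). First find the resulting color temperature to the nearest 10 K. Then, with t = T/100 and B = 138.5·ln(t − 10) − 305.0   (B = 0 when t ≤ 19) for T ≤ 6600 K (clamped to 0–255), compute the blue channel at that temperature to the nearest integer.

150

M_in = 10⁶/6504 = 153.75; M_out = 153.75 + (+118) = 271.75.
T_out = 10⁶/271.75 = 3679.8 K → 3680 K; t = 36.8.
B = 138.5·ln(36.8 − 10) − 305.0 = 138.5·ln 26.8 − 305.0 = 138.5·3.2884 − 305.0 = 150.444.
Rounded: 150.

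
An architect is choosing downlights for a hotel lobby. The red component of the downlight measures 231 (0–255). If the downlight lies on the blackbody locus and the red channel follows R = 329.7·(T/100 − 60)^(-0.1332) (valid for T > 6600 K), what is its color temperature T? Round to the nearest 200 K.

7400 K

(t − 60)^(-0.1332) = 231/329.7 = 0.70064.
t − 60 = 0.70064^(1/-0.1332) = 0.70064^(-7.508) = 14.453, so t = 74.453.
T = 100·t = 7445 K → 7400 K to the nearest 200 K.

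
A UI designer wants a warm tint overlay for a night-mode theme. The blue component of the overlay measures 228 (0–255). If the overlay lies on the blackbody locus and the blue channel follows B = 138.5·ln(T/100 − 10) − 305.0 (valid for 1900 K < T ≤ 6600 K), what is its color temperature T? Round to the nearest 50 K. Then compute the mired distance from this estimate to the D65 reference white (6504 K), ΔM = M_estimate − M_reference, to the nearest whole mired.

+22 mireds

ln(t − 10) = (228 + 305.0) / 138.5 = 3.8484.
t − 10 = e^3.8484 = 46.917, so t = 56.917.
T = 100·t = 5692 K → 5700 K to the nearest 50 K.
M_estimate = 10⁶/5700 = 175.44; M_reference = 10⁶/6504 = 153.75.
ΔM = 175.44 − 153.75 = 21.69 → +22 mireds.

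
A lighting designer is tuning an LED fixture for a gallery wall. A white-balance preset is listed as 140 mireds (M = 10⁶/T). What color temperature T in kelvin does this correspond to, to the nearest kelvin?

T = 10⁶ / 140 = 7142.86 K → 7143 K.

7143 K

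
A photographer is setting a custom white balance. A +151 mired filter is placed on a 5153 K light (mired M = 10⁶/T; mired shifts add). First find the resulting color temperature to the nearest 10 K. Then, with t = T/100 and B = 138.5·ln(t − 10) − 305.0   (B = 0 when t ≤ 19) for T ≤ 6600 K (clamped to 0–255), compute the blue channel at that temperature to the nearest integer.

M_in = 10⁶/5153 = 194.06; M_out = 194.06 + (+151) = 345.06.
T_out = 10⁶/345.06 = 2898.0 K → 2900 K; t = 29.
B = 138.5·ln(29 − 10) − 305.0 = 138.5·ln 19 − 305.0 = 138.5·2.9444 − 305.0 = 102.805.
Rounded: 103.

103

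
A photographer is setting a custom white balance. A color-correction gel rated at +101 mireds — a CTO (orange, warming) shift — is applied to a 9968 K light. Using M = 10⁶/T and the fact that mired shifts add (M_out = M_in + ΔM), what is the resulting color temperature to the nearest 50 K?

M_in = 10⁶/9968 = 100.32 mireds.
M_out = 100.32 + (+101) = 201.32 mireds.
T_out = 10⁶/201.32 = 4967.2 K → 4950 K.

4950 K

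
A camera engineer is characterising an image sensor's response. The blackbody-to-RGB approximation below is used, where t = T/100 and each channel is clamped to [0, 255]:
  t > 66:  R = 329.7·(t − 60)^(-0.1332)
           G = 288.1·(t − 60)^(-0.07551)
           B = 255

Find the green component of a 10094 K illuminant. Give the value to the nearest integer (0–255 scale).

t = 10094/100 = 100.94; the t > 66 branch applies.
G = 288.1·(100.94 − 60)^(-0.07551) = 288.1·40.94^(-0.07551) = 288.1·0.75556 = 217.676.
Rounded: 218.

218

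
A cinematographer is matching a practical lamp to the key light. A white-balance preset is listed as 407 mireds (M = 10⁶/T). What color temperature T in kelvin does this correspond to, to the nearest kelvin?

2457 K

T = 10⁶ / 407 = 2457.00 K → 2457 K.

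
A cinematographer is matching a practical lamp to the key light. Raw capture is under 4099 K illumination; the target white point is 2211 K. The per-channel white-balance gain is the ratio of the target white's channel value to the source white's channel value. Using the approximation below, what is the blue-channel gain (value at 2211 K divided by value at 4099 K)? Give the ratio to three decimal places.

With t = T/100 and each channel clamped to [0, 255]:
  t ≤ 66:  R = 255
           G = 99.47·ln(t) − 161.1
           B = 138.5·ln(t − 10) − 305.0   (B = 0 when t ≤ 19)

At 4099 K (t = 40.99):
  B = 138.5·ln(40.99 − 10) − 305.0 = 138.5·ln 30.99 − 305.0 = 138.5·3.4337 − 305.0 = 170.563.
At 2211 K (t = 22.11):
  B = 138.5·ln(22.11 − 10) − 305.0 = 138.5·ln 12.11 − 305.0 = 138.5·2.4940 − 305.0 = 40.423.
Gain = 40.423 / 170.563 = 0.2370 → 0.237.

0.237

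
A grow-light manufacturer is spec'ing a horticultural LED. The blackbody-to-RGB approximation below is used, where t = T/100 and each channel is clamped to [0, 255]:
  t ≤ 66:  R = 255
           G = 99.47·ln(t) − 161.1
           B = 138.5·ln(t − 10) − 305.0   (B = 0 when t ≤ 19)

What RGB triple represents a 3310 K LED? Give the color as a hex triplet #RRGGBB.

#FFBB82

t = 3310/100 = 33.1; the t ≤ 66 branch applies.
R = 255 by definition for t ≤ 66.
G = 99.47·ln 33.1 − 161.1 = 99.47·3.4995 − 161.1 = 186.999.
B = 138.5·ln(33.1 − 10) − 305.0 = 138.5·ln 23.1 − 305.0 = 138.5·3.1398 − 305.0 = 129.867.
Rounded: (255, 187, 130).
In hex: #FFBB82.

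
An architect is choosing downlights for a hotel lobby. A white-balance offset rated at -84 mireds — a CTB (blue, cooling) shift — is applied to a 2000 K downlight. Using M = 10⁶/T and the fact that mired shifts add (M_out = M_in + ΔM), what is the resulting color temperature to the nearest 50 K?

2400 K

M_in = 10⁶/2000 = 500.00 mireds.
M_out = 500.00 + (-84) = 416.00 mireds.
T_out = 10⁶/416.00 = 2403.8 K → 2400 K.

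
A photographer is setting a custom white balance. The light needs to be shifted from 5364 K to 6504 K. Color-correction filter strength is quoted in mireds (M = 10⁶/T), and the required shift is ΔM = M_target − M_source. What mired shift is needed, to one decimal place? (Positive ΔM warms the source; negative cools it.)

M_source = 10⁶/5364 = 186.428; M_target = 10⁶/6504 = 153.752.
ΔM = 153.752 − 186.428 = -32.677 → -32.7 mireds, a cooling shift.

-32.7 mireds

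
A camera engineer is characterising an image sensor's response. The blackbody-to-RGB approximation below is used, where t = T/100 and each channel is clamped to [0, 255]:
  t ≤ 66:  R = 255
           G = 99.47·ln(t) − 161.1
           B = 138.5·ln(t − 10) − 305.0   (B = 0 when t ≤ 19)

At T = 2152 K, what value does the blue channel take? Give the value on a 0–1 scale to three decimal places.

0.131

t = 2152/100 = 21.52; the t ≤ 66 branch applies.
B = 138.5·ln(21.52 − 10) − 305.0 = 138.5·ln 11.52 − 305.0 = 138.5·2.4441 − 305.0 = 33.506.
On a 0–1 scale: 33.506/255 = 0.1314 → 0.131.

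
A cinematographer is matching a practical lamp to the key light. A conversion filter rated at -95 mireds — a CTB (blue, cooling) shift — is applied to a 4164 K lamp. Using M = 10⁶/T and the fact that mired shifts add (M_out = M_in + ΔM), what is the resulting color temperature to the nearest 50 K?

6900 K

M_in = 10⁶/4164 = 240.15 mireds.
M_out = 240.15 + (-95) = 145.15 mireds.
T_out = 10⁶/145.15 = 6889.2 K → 6900 K.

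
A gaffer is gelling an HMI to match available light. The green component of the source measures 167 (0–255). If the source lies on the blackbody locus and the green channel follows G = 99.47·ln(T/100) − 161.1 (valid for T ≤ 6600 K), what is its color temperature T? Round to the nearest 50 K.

ln t = (167 + 161.1) / 99.47 = 3.2985.
t = e^3.2985 = 27.072.
T = 100·t = 2707 K → 2700 K to the nearest 50 K.

2700 K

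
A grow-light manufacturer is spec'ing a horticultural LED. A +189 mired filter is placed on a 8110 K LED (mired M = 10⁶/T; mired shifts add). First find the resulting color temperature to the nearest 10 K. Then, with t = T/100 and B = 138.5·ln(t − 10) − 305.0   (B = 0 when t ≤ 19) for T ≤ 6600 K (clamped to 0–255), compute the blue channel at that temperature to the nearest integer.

123

M_in = 10⁶/8110 = 123.30; M_out = 123.30 + (+189) = 312.30.
T_out = 10⁶/312.30 = 3202.0 K → 3200 K; t = 32.
B = 138.5·ln(32 − 10) − 305.0 = 138.5·ln 22 − 305.0 = 138.5·3.0910 − 305.0 = 123.109.
Rounded: 123.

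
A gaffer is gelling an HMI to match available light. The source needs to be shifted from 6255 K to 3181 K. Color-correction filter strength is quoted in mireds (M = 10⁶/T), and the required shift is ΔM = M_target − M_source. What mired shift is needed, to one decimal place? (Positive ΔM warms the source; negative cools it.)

M_source = 10⁶/6255 = 159.872; M_target = 10⁶/3181 = 314.367.
ΔM = 314.367 − 159.872 = 154.494 → +154.5 mireds, a warming shift.

+154.5 mireds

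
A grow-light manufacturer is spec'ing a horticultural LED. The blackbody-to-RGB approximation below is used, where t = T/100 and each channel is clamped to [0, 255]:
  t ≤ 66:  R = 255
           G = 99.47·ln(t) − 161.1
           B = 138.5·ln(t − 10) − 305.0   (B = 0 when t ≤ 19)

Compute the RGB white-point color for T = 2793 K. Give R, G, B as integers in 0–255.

R=255, G=170, B=95

t = 2793/100 = 27.93; the t ≤ 66 branch applies.
R = 255 by definition for t ≤ 66.
G = 99.47·ln 27.93 − 161.1 = 99.47·3.3297 − 161.1 = 170.105.
B = 138.5·ln(27.93 − 10) − 305.0 = 138.5·ln 17.93 − 305.0 = 138.5·2.8865 − 305.0 = 94.777.
Rounded: (255, 170, 95).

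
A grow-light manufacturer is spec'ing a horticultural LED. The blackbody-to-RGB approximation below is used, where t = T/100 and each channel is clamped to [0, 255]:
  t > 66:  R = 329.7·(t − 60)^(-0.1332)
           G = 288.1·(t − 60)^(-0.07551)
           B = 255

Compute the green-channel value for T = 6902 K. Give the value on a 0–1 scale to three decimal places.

0.957

t = 6902/100 = 69.02; the t > 66 branch applies.
G = 288.1·(69.02 − 60)^(-0.07551) = 288.1·9.02^(-0.07551) = 288.1·0.84698 = 244.014.
On a 0–1 scale: 244.014/255 = 0.9569 → 0.957.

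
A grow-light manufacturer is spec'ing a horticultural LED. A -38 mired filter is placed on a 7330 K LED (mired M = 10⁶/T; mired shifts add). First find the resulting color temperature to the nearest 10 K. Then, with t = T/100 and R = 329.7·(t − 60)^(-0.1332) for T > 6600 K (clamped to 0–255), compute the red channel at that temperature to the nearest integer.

201

M_in = 10⁶/7330 = 136.43; M_out = 136.43 + (-38) = 98.43.
T_out = 10⁶/98.43 = 10160.0 K → 10160 K; t = 101.6.
R = 329.7·(101.6 − 60)^(-0.1332) = 329.7·41.6^(-0.1332) = 329.7·0.60861 = 200.658.
Rounded: 201.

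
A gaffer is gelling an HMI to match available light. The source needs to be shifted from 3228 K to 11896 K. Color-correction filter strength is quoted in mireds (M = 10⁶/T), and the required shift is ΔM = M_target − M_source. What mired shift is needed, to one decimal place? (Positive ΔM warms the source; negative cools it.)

M_source = 10⁶/3228 = 309.789; M_target = 10⁶/11896 = 84.062.
ΔM = 84.062 − 309.789 = -225.727 → -225.7 mireds, a cooling shift.

-225.7 mireds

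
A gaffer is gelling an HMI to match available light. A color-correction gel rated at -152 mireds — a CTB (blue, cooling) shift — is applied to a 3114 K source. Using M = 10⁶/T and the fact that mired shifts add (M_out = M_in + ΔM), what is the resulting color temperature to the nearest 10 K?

5910 K

M_in = 10⁶/3114 = 321.13 mireds.
M_out = 321.13 + (-152) = 169.13 mireds.
T_out = 10⁶/169.13 = 5912.6 K → 5910 K.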